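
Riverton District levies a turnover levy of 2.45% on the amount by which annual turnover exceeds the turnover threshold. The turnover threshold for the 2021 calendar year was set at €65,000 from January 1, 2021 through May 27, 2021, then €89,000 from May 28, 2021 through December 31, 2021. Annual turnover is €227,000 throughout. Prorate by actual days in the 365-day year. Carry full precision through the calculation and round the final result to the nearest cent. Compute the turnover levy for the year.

January 1 – May 27, 2021: 147 days, exemption €65,000 → (€227,000 − €65,000) × 2.45% × 147/365 = €1,598.4740
May 28 – December 31, 2021: 218 days, exemption €89,000 → (€227,000 − €89,000) × 2.45% × 218/365 = €2,019.3370
Total = €3,617.8110

€3,617.81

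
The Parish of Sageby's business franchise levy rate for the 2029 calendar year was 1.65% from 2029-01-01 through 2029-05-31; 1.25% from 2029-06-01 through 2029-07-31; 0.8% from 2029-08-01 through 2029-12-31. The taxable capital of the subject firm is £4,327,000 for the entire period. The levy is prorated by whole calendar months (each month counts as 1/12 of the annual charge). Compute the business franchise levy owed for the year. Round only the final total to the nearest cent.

2029-01-01 to 2029-05-31: 5 months at 1.65% → £4,327,000 × 1.65% × 5/12 = £29,748.1250
2029-06-01 to 2029-07-31: 2 months at 1.25% → £4,327,000 × 1.25% × 2/12 = £9,014.5833
2029-08-01 to 2029-12-31: 5 months at 0.8% → £4,327,000 × 0.8% × 5/12 = £14,423.3333
Total = £53,186.0417

£53,186.04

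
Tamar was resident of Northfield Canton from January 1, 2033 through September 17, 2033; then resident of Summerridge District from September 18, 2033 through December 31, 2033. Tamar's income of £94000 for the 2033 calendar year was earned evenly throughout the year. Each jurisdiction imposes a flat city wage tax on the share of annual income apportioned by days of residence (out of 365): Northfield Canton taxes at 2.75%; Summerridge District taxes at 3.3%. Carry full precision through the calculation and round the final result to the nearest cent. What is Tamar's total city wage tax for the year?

Northfield Canton, January 1 – September 17, 2033: 260 days → £94000 × 2.75% × 260/365 = £1841.3699
Summerridge District, September 18 – December 31, 2033: 105 days → £94000 × 3.3% × 105/365 = £892.3562
Total = £2733.7260

£2733.73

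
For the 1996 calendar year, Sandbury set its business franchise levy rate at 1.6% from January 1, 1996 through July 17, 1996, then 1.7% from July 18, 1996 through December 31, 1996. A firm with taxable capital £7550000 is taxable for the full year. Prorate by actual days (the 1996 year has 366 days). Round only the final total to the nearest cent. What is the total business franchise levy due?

£124244.95

January 1 – July 17, 1996: 199 days at 1.6% → £7550000 × 1.6% × 199/366 = £65680.8743
July 18 – December 31, 1996: 167 days at 1.7% → £7550000 × 1.7% × 167/366 = £58564.0710
Total = £124244.9454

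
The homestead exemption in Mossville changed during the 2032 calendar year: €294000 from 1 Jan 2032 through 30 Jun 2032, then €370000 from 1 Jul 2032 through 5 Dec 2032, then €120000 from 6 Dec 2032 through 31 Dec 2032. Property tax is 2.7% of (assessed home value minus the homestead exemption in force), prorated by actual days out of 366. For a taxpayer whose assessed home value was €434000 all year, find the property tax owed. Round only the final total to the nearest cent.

1 Jan – 30 Jun 2032: 182 days, exemption €294000 → (€434000 − €294000) × 2.7% × 182/366 = €1879.6721
1 Jul – 5 Dec 2032: 158 days, exemption €370000 → (€434000 − €370000) × 2.7% × 158/366 = €745.9672
6 Dec – 31 Dec 2032: 26 days, exemption €120000 → (€434000 − €120000) × 2.7% × 26/366 = €602.2623
Total = €3227.9016

€3227.90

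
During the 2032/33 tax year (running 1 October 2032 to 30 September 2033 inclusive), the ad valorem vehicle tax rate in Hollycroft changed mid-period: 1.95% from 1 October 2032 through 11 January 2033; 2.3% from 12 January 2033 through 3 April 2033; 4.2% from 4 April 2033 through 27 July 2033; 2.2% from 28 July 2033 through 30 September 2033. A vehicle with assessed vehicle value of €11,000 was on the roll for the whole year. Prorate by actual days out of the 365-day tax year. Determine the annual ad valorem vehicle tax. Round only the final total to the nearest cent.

1 October 2032 – 11 January 2033: 103 days at 1.95% → €11,000 × 1.95% × 103/365 = €60.5301
12 January – 3 April 2033: 82 days at 2.3% → €11,000 × 2.3% × 82/365 = €56.8384
4 April – 27 July 2033: 115 days at 4.2% → €11,000 × 4.2% × 115/365 = €145.5616
28 July – 30 September 2033: 65 days at 2.2% → €11,000 × 2.2% × 65/365 = €43.0959
Total = €306.0260

€306.03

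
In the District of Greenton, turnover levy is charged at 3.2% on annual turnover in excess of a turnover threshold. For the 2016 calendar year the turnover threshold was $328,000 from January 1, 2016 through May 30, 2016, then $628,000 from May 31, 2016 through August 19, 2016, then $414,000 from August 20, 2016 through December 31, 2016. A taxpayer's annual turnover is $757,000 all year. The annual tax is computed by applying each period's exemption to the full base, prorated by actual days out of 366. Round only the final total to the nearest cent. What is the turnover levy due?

$10,595.85

January 1 – May 30, 2016: 151 days, exemption $328,000 → ($757,000 − $328,000) × 3.2% × 151/366 = $5,663.7377
May 31 – August 19, 2016: 81 days, exemption $628,000 → ($757,000 − $628,000) × 3.2% × 81/366 = $913.5738
August 20 – December 31, 2016: 134 days, exemption $414,000 → ($757,000 − $414,000) × 3.2% × 134/366 = $4,018.5355
Total = $10,595.8470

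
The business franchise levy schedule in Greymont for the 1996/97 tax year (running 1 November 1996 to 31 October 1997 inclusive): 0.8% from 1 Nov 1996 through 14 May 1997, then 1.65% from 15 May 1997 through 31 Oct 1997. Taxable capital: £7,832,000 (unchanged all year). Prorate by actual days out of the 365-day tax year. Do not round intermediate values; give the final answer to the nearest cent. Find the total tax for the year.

£93,662.14

1 Nov 1996 – 14 May 1997: 195 days at 0.8% → £7,832,000 × 0.8% × 195/365 = £33,473.7534
15 May – 31 Oct 1997: 170 days at 1.65% → £7,832,000 × 1.65% × 170/365 = £60,188.3836
Total = £93,662.1370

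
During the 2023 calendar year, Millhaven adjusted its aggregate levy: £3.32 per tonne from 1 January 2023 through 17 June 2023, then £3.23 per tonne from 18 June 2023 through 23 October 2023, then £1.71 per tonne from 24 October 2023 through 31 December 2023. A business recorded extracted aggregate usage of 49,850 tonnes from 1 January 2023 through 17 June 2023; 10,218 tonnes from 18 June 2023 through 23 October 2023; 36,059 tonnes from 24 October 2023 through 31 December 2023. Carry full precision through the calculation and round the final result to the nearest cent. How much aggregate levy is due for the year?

£260,167.03

1 January – 17 June 2023: 49,850 tonnes at £3.32/tonne → £165,502.00
18 June – 23 October 2023: 10,218 tonnes at £3.23/tonne → £33,004.14
24 October – 31 December 2023: 36,059 tonnes at £1.71/tonne → £61,660.89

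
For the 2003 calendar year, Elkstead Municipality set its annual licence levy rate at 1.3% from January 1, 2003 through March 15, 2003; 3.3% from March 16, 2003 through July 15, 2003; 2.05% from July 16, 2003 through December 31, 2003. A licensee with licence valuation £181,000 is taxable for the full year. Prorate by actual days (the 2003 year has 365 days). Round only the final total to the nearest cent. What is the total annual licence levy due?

January 1 – March 15, 2003: 74 days at 1.3% → £181,000 × 1.3% × 74/365 = £477.0466
March 16 – July 15, 2003: 122 days at 3.3% → £181,000 × 3.3% × 122/365 = £1,996.4548
July 16 – December 31, 2003: 169 days at 2.05% → £181,000 × 2.05% × 169/365 = £1,718.0123
Total = £4,191.5137

£4,191.51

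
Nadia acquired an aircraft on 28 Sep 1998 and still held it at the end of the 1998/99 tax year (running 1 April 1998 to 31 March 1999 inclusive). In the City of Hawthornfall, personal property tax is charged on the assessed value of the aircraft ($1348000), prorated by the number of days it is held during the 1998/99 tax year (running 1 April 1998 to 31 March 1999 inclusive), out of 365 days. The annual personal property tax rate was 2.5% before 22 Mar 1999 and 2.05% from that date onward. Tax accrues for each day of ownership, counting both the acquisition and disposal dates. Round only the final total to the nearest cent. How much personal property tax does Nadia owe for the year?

$16914.63

28 Sep 1998 – 21 Mar 1999: 175 days at 2.5% → $1348000 × 2.5% × 175/365 = $16157.5342
22 Mar – 31 Mar 1999: 10 days at 2.05% → $1348000 × 2.05% × 10/365 = $757.0959
Total = $16914.6301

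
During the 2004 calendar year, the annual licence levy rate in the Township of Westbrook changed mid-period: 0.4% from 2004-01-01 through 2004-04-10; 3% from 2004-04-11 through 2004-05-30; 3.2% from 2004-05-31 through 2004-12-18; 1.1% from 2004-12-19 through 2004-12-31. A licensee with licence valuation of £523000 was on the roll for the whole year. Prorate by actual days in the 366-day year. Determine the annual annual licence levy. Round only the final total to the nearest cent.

£12161.89

2004-01-01 to 2004-04-10: 101 days at 0.4% → £523000 × 0.4% × 101/366 = £577.3005
2004-04-11 to 2004-05-30: 50 days at 3% → £523000 × 3% × 50/366 = £2143.4426
2004-05-31 to 2004-12-18: 202 days at 3.2% → £523000 × 3.2% × 202/366 = £9236.8087
2004-12-19 to 2004-12-31: 13 days at 1.1% → £523000 × 1.1% × 13/366 = £204.3415
Total = £12161.8934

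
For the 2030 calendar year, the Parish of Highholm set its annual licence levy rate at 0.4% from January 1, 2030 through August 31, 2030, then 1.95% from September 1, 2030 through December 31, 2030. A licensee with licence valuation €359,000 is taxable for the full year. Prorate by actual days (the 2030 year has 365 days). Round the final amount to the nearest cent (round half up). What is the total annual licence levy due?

€3,295.92

January 1 – August 31, 2030: 243 days at 0.4% → €359,000 × 0.4% × 243/365 = €956.0219
September 1 – December 31, 2030: 122 days at 1.95% → €359,000 × 1.95% × 122/365 = €2,339.8932
Total = €3,295.9151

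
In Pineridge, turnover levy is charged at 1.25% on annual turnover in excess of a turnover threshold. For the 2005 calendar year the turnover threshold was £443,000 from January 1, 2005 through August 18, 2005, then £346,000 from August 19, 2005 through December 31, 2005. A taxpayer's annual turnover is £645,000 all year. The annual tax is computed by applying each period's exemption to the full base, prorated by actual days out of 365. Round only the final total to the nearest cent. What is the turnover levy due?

£2,973.46

January 1 – August 18, 2005: 230 days, exemption £443,000 → (£645,000 − £443,000) × 1.25% × 230/365 = £1,591.0959
August 19 – December 31, 2005: 135 days, exemption £346,000 → (£645,000 − £346,000) × 1.25% × 135/365 = £1,382.3630
Total = £2,973.4589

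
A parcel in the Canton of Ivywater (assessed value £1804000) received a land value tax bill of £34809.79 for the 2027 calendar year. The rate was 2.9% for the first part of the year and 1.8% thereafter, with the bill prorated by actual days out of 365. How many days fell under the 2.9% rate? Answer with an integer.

43 days

Let d = days at the first rate; then 365 − d days at the second rate.
£1804000 × [2.9%·d + 1.8%·(365−d)] / 365 = £34809.79
Solving gives d = 43, so the new rate took effect on 13 Feb 2027.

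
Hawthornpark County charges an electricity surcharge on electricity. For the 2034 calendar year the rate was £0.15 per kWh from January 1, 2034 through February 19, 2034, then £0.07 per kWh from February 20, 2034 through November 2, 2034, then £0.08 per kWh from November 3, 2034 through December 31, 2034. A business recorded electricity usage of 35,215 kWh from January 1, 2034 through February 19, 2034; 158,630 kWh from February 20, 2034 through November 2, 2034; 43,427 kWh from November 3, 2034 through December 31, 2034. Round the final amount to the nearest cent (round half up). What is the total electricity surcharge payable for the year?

January 1 – February 19, 2034: 35,215 kWh at £0.15/kWh → £5,282.25
February 20 – November 2, 2034: 158,630 kWh at £0.07/kWh → £11,104.10
November 3 – December 31, 2034: 43,427 kWh at £0.08/kWh → £3,474.16

£19,860.51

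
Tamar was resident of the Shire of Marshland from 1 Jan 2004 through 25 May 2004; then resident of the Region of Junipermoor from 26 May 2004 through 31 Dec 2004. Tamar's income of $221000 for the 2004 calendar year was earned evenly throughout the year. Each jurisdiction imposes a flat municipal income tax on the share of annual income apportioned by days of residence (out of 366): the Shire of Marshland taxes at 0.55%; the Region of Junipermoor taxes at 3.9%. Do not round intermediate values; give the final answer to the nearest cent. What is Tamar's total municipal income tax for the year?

$5665.69

The Shire of Marshland, 1 Jan – 25 May 2004: 146 days → $221000 × 0.55% × 146/366 = $484.8716
The Region of Junipermoor, 26 May – 31 Dec 2004: 220 days → $221000 × 3.9% × 220/366 = $5180.8197
Total = $5665.6913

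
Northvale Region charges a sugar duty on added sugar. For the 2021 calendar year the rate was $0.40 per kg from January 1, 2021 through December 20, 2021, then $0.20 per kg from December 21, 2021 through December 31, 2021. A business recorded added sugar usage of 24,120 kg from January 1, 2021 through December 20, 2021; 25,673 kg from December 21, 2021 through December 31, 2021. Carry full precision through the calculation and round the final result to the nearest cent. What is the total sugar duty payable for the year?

January 1 – December 20, 2021: 24,120 kg at $0.40/kg → $9648.00
December 21 – December 31, 2021: 25,673 kg at $0.20/kg → $5134.60

$14782.60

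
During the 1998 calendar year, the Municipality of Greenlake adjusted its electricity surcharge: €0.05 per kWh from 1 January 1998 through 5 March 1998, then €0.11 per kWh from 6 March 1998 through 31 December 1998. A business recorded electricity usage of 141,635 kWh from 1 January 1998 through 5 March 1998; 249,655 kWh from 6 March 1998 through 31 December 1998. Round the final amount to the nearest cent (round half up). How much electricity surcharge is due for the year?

€34,543.80

1 January – 5 March 1998: 141,635 kWh at €0.05/kWh → €7,081.75
6 March – 31 December 1998: 249,655 kWh at €0.11/kWh → €27,462.05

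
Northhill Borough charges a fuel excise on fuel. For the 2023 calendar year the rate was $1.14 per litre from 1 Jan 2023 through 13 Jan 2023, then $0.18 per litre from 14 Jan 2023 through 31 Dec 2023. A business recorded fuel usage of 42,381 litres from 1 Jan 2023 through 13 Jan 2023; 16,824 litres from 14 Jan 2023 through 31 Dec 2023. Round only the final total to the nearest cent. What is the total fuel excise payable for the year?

1 Jan – 13 Jan 2023: 42,381 litres at $1.14/litre → $48314.34
14 Jan – 31 Dec 2023: 16,824 litres at $0.18/litre → $3028.32

$51342.66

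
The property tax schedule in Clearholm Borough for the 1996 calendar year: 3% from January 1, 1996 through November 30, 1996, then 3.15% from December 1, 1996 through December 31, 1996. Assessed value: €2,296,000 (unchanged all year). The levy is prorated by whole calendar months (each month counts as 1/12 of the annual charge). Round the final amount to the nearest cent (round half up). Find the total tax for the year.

January 1 – November 30, 1996: 11 months at 3% → €2,296,000 × 3% × 11/12 = €63,140.0000
December 1 – December 31, 1996: 1 month at 3.15% → €2,296,000 × 3.15% × 1/12 = €6,027.0000
Total = €69,167.0000

€69,167.00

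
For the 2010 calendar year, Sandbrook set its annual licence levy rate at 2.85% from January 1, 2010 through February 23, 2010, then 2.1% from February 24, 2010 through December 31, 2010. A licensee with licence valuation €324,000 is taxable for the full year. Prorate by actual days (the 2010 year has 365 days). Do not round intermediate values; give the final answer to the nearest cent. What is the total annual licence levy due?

€7,163.51

January 1 – February 23, 2010: 54 days at 2.85% → €324,000 × 2.85% × 54/365 = €1,366.1260
February 24 – December 31, 2010: 311 days at 2.1% → €324,000 × 2.1% × 311/365 = €5,797.3808
Total = €7,163.5068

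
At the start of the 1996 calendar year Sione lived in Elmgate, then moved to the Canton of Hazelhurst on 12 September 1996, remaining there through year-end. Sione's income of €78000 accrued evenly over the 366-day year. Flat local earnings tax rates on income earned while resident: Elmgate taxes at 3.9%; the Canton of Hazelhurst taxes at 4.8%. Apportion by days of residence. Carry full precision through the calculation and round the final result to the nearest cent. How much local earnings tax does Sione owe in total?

Elmgate, 1 January – 11 September 1996: 255 days → €78000 × 3.9% × 255/366 = €2119.4262
The Canton of Hazelhurst, 12 September – 31 December 1996: 111 days → €78000 × 4.8% × 111/366 = €1135.4754
Total = €3254.9016

€3254.90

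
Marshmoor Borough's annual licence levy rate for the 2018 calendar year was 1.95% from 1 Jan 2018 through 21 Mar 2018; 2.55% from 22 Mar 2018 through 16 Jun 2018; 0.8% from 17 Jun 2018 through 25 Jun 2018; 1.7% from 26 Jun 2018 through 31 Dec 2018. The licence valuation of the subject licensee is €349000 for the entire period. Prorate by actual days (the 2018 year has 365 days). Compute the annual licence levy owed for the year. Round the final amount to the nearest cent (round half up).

€6753.87

1 Jan – 21 Mar 2018: 80 days at 1.95% → €349000 × 1.95% × 80/365 = €1491.6164
22 Mar – 16 Jun 2018: 87 days at 2.55% → €349000 × 2.55% × 87/365 = €2121.2507
17 Jun – 25 Jun 2018: 9 days at 0.8% → €349000 × 0.8% × 9/365 = €68.8438
26 Jun – 31 Dec 2018: 189 days at 1.7% → €349000 × 1.7% × 189/365 = €3072.1562
Total = €6753.8671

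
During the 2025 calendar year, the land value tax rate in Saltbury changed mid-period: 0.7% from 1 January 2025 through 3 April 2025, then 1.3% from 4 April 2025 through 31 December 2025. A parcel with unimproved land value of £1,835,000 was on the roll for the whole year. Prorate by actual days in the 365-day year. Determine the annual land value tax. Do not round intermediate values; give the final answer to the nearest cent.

1 January – 3 April 2025: 93 days at 0.7% → £1,835,000 × 0.7% × 93/365 = £3,272.8356
4 April – 31 December 2025: 272 days at 1.3% → £1,835,000 × 1.3% × 272/365 = £17,776.8767
Total = £21,049.7123

£21,049.71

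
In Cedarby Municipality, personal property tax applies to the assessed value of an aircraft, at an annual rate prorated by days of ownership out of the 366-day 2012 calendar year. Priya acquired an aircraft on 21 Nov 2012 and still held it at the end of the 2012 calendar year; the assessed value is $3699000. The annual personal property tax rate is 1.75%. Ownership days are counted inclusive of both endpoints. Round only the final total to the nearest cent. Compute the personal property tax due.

$7251.45

Days held (21 Nov – 31 Dec 2012): 41 out of 366
Tax = $3699000 × 1.75% × 41/366 = $7251.4549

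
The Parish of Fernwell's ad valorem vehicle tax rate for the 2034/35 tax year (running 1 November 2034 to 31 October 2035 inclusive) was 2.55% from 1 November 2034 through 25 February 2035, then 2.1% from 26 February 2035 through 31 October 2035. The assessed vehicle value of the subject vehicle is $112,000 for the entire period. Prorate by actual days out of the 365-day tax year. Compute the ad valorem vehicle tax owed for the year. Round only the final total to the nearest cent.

1 November 2034 – 25 February 2035: 117 days at 2.55% → $112,000 × 2.55% × 117/365 = $915.4849
26 February – 31 October 2035: 248 days at 2.1% → $112,000 × 2.1% × 248/365 = $1,598.0712
Total = $2,513.5562

$2,513.56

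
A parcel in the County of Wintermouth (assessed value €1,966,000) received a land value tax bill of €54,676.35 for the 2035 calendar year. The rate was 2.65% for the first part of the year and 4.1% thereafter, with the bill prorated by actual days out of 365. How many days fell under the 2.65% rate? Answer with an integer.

Let d = days at the first rate; then 365 − d days at the second rate.
€1,966,000 × [2.65%·d + 4.1%·(365−d)] / 365 = €54,676.35
Solving gives d = 332, so the new rate took effect on 29 Nov 2035.

332 days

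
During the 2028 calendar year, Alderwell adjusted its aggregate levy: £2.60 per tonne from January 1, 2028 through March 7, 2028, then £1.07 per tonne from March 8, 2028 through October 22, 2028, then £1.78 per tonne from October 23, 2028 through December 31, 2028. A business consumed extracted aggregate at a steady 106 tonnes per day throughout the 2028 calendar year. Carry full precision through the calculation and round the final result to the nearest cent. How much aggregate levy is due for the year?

£57,645.98

January 1 – March 7, 2028: 67 days × 106 tonnes/day = 7,102 tonnes at £2.60/tonne → £18,465.20
March 8 – October 22, 2028: 229 days × 106 tonnes/day = 24,274 tonnes at £1.07/tonne → £25,973.18
October 23 – December 31, 2028: 70 days × 106 tonnes/day = 7,420 tonnes at £1.78/tonne → £13,207.60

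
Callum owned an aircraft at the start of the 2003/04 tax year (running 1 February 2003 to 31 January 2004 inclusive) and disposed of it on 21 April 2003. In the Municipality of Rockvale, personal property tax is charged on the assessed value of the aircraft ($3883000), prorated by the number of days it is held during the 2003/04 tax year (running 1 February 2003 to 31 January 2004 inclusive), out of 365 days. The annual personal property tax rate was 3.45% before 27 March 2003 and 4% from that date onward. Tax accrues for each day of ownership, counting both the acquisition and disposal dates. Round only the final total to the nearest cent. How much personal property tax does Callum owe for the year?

$30883.15

1 February – 26 March 2003: 54 days at 3.45% → $3883000 × 3.45% × 54/365 = $19819.2575
27 March – 21 April 2003: 26 days at 4% → $3883000 × 4% × 26/365 = $11063.8904
Total = $30883.1479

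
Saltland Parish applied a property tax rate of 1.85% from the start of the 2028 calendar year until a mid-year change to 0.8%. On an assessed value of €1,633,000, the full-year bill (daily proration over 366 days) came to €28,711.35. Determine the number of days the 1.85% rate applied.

334 days

Let d = days at the first rate; then 366 − d days at the second rate.
€1,633,000 × [1.85%·d + 0.8%·(366−d)] / 366 = €28,711.35
Solving gives d = 334, so the new rate took effect on 30 November 2028.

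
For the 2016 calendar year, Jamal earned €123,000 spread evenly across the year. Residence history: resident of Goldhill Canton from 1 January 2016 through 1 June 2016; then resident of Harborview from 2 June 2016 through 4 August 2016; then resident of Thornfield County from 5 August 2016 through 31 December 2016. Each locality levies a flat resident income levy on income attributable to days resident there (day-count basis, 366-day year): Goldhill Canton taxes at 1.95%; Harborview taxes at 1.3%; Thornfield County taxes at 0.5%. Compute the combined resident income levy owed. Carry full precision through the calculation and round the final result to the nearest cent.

€1,532.63

Goldhill Canton, 1 January – 1 June 2016: 153 days → €123,000 × 1.95% × 153/366 = €1,002.6516
Harborview, 2 June – 4 August 2016: 64 days → €123,000 × 1.3% × 64/366 = €279.6066
Thornfield County, 5 August – 31 December 2016: 149 days → €123,000 × 0.5% × 149/366 = €250.3689
Total = €1,532.6270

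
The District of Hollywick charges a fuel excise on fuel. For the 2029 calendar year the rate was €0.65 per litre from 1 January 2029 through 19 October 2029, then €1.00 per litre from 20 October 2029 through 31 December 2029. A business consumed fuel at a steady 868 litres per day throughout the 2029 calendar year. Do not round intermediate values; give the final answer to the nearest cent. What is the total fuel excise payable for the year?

€228,110.40

1 January – 19 October 2029: 292 days × 868 litres/day = 253,456 litres at €0.65/litre → €164,746.40
20 October – 31 December 2029: 73 days × 868 litres/day = 63,364 litres at €1.00/litre → €63,364.00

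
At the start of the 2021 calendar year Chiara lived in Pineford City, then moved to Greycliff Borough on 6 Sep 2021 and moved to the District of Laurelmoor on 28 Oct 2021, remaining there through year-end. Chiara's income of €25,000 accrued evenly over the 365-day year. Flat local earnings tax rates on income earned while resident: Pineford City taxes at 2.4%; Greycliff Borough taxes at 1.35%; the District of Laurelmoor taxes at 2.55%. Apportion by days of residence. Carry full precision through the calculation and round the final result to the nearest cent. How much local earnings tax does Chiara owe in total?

Pineford City, 1 Jan – 5 Sep 2021: 248 days → €25,000 × 2.4% × 248/365 = €407.6712
Greycliff Borough, 6 Sep – 27 Oct 2021: 52 days → €25,000 × 1.35% × 52/365 = €48.0822
The District of Laurelmoor, 28 Oct – 31 Dec 2021: 65 days → €25,000 × 2.55% × 65/365 = €113.5274
Total = €569.2808

€569.28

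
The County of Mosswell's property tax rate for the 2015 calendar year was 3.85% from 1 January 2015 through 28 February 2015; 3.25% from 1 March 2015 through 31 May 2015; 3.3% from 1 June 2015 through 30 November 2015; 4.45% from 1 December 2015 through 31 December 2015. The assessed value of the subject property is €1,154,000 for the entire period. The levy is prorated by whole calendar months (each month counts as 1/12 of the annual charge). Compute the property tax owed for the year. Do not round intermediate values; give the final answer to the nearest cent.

€40,101.50

1 January – 28 February 2015: 2 months at 3.85% → €1,154,000 × 3.85% × 2/12 = €7,404.8333
1 March – 31 May 2015: 3 months at 3.25% → €1,154,000 × 3.25% × 3/12 = €9,376.2500
1 June – 30 November 2015: 6 months at 3.3% → €1,154,000 × 3.3% × 6/12 = €19,041.0000
1 December – 31 December 2015: 1 month at 4.45% → €1,154,000 × 4.45% × 1/12 = €4,279.4167
Total = €40,101.5000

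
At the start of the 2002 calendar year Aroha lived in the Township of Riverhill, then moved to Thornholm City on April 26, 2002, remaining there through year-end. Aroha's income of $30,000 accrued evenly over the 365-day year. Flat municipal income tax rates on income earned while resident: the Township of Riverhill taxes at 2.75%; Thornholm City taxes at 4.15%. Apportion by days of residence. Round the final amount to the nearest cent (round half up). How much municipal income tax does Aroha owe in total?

The Township of Riverhill, January 1 – April 25, 2002: 115 days → $30,000 × 2.75% × 115/365 = $259.9315
Thornholm City, April 26 – December 31, 2002: 250 days → $30,000 × 4.15% × 250/365 = $852.7397
Total = $1,112.6712

$1,112.67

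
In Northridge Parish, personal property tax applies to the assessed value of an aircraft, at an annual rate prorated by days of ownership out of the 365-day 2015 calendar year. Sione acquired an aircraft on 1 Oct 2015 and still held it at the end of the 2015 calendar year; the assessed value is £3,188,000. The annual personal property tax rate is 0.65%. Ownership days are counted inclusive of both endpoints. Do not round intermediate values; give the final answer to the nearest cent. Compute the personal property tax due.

Days held (1 Oct – 31 Dec 2015): 92 out of 365
Tax = £3,188,000 × 0.65% × 92/365 = £5,223.0795

£5,223.08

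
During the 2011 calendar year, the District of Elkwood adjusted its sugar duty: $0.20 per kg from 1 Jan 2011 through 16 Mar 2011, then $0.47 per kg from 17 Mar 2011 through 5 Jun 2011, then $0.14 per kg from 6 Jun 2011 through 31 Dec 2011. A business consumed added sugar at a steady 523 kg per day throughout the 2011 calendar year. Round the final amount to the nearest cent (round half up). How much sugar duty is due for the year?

$43,058.59

1 Jan – 16 Mar 2011: 75 days × 523 kg/day = 39,225 kg at $0.20/kg → $7,845.00
17 Mar – 5 Jun 2011: 81 days × 523 kg/day = 42,363 kg at $0.47/kg → $19,910.61
6 Jun – 31 Dec 2011: 209 days × 523 kg/day = 109,307 kg at $0.14/kg → $15,302.98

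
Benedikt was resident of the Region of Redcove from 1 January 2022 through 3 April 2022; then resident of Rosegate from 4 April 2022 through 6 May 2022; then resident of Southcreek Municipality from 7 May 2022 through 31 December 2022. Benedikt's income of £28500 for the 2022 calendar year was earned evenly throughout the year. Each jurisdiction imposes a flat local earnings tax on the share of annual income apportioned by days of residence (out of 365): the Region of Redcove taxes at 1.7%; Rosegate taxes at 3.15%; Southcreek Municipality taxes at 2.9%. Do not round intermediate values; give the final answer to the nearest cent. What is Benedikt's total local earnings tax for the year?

The Region of Redcove, 1 January – 3 April 2022: 93 days → £28500 × 1.7% × 93/365 = £123.4479
Rosegate, 4 April – 6 May 2022: 33 days → £28500 × 3.15% × 33/365 = £81.1664
Southcreek Municipality, 7 May – 31 December 2022: 239 days → £28500 × 2.9% × 239/365 = £541.1877
Total = £745.8021

£745.80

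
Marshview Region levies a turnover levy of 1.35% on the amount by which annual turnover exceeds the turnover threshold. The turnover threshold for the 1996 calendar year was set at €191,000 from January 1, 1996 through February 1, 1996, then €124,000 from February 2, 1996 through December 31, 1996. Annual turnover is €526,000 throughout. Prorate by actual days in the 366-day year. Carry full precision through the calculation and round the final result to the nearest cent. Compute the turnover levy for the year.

January 1 – February 1, 1996: 32 days, exemption €191,000 → (€526,000 − €191,000) × 1.35% × 32/366 = €395.4098
February 2 – December 31, 1996: 334 days, exemption €124,000 → (€526,000 − €124,000) × 1.35% × 334/366 = €4,952.5082
Total = €5,347.9180

€5,347.92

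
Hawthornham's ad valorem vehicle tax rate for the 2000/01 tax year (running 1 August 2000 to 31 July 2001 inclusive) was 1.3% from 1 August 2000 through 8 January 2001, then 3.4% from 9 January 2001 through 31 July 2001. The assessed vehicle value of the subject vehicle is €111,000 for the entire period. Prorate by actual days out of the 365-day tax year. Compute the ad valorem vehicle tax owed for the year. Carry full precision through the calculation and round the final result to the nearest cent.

€2,745.81

1 August 2000 – 8 January 2001: 161 days at 1.3% → €111,000 × 1.3% × 161/365 = €636.5014
9 January – 31 July 2001: 204 days at 3.4% → €111,000 × 3.4% × 204/365 = €2,109.3041
Total = €2,745.8055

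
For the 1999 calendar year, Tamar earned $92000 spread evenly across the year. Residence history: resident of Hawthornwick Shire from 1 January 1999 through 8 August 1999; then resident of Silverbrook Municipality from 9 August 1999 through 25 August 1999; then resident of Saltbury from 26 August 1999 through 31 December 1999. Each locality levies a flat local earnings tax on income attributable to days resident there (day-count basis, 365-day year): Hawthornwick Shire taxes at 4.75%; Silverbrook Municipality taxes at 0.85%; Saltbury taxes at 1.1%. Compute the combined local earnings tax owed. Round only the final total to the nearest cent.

Hawthornwick Shire, 1 January – 8 August 1999: 220 days → $92000 × 4.75% × 220/365 = $2633.9726
Silverbrook Municipality, 9 August – 25 August 1999: 17 days → $92000 × 0.85% × 17/365 = $36.4219
Saltbury, 26 August – 31 December 1999: 128 days → $92000 × 1.1% × 128/365 = $354.8932
Total = $3025.2877

$3025.29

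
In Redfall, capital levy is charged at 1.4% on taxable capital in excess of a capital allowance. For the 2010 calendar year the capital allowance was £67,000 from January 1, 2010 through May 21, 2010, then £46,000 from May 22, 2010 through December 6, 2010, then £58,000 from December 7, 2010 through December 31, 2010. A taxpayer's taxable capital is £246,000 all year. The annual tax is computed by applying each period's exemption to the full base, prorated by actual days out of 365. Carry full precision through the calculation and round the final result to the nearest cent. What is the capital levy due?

£2,674.92

January 1 – May 21, 2010: 141 days, exemption £67,000 → (£246,000 − £67,000) × 1.4% × 141/365 = £968.0712
May 22 – December 6, 2010: 199 days, exemption £46,000 → (£246,000 − £46,000) × 1.4% × 199/365 = £1,526.5753
December 7 – December 31, 2010: 25 days, exemption £58,000 → (£246,000 − £58,000) × 1.4% × 25/365 = £180.2740
Total = £2,674.9205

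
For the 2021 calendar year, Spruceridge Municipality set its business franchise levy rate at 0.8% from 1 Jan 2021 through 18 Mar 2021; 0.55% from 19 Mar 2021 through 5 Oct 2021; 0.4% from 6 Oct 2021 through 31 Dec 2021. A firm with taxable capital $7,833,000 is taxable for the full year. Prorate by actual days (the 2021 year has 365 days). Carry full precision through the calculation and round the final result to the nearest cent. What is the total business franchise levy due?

$44,412.04

1 Jan – 18 Mar 2021: 77 days at 0.8% → $7,833,000 × 0.8% × 77/365 = $13,219.5288
19 Mar – 5 Oct 2021: 201 days at 0.55% → $7,833,000 × 0.55% × 201/365 = $23,724.3329
6 Oct – 31 Dec 2021: 87 days at 0.4% → $7,833,000 × 0.4% × 87/365 = $7,468.1753
Total = $44,412.0370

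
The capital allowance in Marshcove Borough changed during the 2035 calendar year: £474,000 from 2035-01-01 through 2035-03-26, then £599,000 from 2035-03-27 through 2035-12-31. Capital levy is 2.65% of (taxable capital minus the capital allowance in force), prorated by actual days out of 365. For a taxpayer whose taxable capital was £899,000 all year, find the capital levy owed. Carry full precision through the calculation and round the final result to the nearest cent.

£8,721.40

2035-01-01 to 2035-03-26: 85 days, exemption £474,000 → (£899,000 − £474,000) × 2.65% × 85/365 = £2,622.7740
2035-03-27 to 2035-12-31: 280 days, exemption £599,000 → (£899,000 − £599,000) × 2.65% × 280/365 = £6,098.6301
Total = £8,721.4041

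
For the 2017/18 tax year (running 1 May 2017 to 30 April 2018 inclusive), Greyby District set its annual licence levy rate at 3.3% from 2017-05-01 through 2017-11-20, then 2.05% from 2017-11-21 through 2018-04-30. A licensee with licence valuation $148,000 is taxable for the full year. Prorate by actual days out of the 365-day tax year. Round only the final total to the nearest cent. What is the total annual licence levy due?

$4,067.97

2017-05-01 to 2017-11-20: 204 days at 3.3% → $148,000 × 3.3% × 204/365 = $2,729.6877
2017-11-21 to 2018-04-30: 161 days at 2.05% → $148,000 × 2.05% × 161/365 = $1,338.2849
Total = $4,067.9726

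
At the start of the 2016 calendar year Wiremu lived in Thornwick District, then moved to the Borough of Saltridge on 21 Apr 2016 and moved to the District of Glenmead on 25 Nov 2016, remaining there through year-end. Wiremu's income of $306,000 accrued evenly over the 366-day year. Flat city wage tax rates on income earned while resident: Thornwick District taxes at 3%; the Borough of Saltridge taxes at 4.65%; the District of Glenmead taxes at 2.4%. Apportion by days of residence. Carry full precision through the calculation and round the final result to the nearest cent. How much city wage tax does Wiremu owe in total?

Thornwick District, 1 Jan – 20 Apr 2016: 111 days → $306,000 × 3% × 111/366 = $2,784.0984
The Borough of Saltridge, 21 Apr – 24 Nov 2016: 218 days → $306,000 × 4.65% × 218/366 = $8,475.1967
The District of Glenmead, 25 Nov – 31 Dec 2016: 37 days → $306,000 × 2.4% × 37/366 = $742.4262
Total = $12,001.7213

$12,001.72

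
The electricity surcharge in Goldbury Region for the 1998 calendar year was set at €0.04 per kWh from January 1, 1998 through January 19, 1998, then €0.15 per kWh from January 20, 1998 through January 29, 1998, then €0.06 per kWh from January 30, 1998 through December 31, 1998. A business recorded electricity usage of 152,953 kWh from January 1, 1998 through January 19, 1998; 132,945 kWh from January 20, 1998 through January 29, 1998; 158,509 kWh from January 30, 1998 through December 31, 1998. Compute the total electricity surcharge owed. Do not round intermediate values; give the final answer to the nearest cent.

€35570.41

January 1 – January 19, 1998: 152,953 kWh at €0.04/kWh → €6118.12
January 20 – January 29, 1998: 132,945 kWh at €0.15/kWh → €19941.75
January 30 – December 31, 1998: 158,509 kWh at €0.06/kWh → €9510.54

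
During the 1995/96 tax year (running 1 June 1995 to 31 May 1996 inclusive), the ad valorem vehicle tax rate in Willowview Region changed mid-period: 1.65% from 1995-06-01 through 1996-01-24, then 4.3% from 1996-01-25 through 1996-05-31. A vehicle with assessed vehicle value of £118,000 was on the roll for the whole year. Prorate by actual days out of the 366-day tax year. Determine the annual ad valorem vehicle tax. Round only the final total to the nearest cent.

£3,040.60

1995-06-01 to 1996-01-24: 238 days at 1.65% → £118,000 × 1.65% × 238/366 = £1,266.0820
1996-01-25 to 1996-05-31: 128 days at 4.3% → £118,000 × 4.3% × 128/366 = £1,774.5137
Total = £3,040.5956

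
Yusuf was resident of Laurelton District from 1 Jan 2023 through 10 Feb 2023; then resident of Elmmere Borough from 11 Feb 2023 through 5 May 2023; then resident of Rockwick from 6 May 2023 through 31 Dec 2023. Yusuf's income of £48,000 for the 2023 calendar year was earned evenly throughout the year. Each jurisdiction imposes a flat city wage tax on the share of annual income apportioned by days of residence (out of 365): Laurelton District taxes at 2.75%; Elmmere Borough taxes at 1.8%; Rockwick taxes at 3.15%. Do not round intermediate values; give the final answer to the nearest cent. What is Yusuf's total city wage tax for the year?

£1,341.30

Laurelton District, 1 Jan – 10 Feb 2023: 41 days → £48,000 × 2.75% × 41/365 = £148.2740
Elmmere Borough, 11 Feb – 5 May 2023: 84 days → £48,000 × 1.8% × 84/365 = £198.8384
Rockwick, 6 May – 31 Dec 2023: 240 days → £48,000 × 3.15% × 240/365 = £994.1918
Total = £1,341.3041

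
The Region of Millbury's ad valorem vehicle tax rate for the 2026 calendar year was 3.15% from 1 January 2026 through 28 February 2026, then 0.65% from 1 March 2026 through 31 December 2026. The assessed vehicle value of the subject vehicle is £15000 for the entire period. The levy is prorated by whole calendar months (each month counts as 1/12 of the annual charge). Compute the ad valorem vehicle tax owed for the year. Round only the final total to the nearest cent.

1 January – 28 February 2026: 2 months at 3.15% → £15000 × 3.15% × 2/12 = £78.7500
1 March – 31 December 2026: 10 months at 0.65% → £15000 × 0.65% × 10/12 = £81.2500
Total = £160.0000

£160.00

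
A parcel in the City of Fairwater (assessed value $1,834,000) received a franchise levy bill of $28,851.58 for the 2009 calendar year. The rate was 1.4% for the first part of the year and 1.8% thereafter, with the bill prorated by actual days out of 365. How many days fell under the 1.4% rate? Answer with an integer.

Let d = days at the first rate; then 365 − d days at the second rate.
$1,834,000 × [1.4%·d + 1.8%·(365−d)] / 365 = $28,851.58
Solving gives d = 207, so the new rate took effect on 27 July 2009.

207 days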